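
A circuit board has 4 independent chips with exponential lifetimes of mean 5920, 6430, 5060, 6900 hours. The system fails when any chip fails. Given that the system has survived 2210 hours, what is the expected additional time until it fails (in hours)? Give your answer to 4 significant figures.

First-failure rate Σλ = 1/5920 + 1/6430 + 1/5060 + 1/6900 = 0.000666996.
By memorylessness the expected residual is 1/Σλ = 1499.26 hours, regardless of the 2210 already elapsed.

1499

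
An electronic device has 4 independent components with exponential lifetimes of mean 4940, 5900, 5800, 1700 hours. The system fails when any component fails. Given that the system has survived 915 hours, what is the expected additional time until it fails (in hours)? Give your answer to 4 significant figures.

First-failure rate Σλ = 1/4940 + 1/5900 + 1/5800 + 1/1700 = 0.00113257.
By memorylessness the expected residual is 1/Σλ = 882.948 hours, regardless of the 915 already elapsed.

882.9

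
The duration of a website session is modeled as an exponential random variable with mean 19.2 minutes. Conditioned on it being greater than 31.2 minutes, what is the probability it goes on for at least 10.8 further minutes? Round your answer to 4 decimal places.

The rate is λ = 1/19.2 = 0.0520833 per minute.
P(X > s+t | X > s) = e^(−λ(s+t))/e^(−λs) = e^(−λt), independent of s = 31.2.
P(X > 10.8) = e^(−0.5625) ≈ 0.5698.

0.5698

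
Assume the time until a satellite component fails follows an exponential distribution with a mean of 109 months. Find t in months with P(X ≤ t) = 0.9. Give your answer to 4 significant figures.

The rate is λ = 1/109 = 0.00917431 per month.
Set 1 − e^(−λt) = 0.9, so t = −ln(0.1)/λ = 2.3026/0.00917431 ≈ 250.982 months.

251.0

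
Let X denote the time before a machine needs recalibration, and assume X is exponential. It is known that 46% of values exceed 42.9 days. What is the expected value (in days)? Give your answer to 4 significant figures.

55.25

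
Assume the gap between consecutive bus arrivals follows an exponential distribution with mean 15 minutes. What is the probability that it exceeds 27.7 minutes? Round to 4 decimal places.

0.1578

The rate is λ = 1/15 = 0.0666667 per minute.
P(X > 27.7) = e^(−λ·27.7) = e^(−1.8467) ≈ 0.1578.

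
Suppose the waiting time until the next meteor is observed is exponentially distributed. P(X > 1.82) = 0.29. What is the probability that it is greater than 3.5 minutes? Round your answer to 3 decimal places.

e^(−λ·1.82) = 0.29 ⇒ λ = −ln(0.29)/1.82 = 0.680151.
P(X > 3.5) = e^(−0.680151·3.5) = e^(−2.3805) ≈ 0.093.

0.093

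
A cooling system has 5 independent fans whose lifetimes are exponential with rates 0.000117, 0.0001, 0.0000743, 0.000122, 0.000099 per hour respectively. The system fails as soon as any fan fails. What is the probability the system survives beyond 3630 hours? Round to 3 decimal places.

0.156

The time to first failure is exponential with rate Σλ = 0.000117 + 0.0001 + 0.0000743 + 0.000122 + 0.000099 = 0.0005123.
P(min > 3630) = e^(−0.0005123·3630) = e^(−1.8596) ≈ 0.156.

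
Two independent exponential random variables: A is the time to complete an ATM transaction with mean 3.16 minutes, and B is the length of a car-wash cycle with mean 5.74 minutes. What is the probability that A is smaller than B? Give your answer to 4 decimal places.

λ_1 = 1/3.16 = 0.316456, λ_2 = 1/5.74 = 0.174216.
For independent exponentials, P(A < B) = λ_1/(λ_1+λ_2) = 0.316456/0.490672 ≈ 0.6449.

0.6449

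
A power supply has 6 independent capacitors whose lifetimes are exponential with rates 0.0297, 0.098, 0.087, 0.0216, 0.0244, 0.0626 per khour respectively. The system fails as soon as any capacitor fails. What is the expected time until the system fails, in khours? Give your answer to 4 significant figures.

The time to first failure is exponential with rate Σλ = 0.0297 + 0.098 + 0.087 + 0.0216 + 0.0244 + 0.0626 = 0.3233.
E[min] = 1/Σλ = 1/0.3233 = 3.0931 khours.

3.093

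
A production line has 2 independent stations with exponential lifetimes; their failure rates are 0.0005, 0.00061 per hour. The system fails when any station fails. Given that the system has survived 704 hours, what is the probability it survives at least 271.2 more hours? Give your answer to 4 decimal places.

0.7401

Time to first failure ~ Exp(Σλ) with Σλ = 0.00111.
By memorylessness, P(T > 704+271.2 | T > 704) = P(T > 271.2) = e^(−0.00111·271.2) ≈ 0.7401.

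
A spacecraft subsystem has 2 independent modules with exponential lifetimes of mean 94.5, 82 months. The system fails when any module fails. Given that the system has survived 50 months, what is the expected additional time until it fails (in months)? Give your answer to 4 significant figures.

43.90

First-failure rate Σλ = 1/94.5 + 1/82 = 0.0227771.
By memorylessness the expected residual is 1/Σλ = 43.9037 months, regardless of the 50 already elapsed.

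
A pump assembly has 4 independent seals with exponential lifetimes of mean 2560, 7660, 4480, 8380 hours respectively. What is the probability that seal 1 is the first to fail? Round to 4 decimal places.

Rates: λ_i = 1/mean_i → 0.000390625, 0.000130548, 0.000223214, 0.000119332; Σλ = 0.000863719.
P(seal 1 first) = λ_1/Σλ = 0.000390625/0.000863719 ≈ 0.4523.

0.4523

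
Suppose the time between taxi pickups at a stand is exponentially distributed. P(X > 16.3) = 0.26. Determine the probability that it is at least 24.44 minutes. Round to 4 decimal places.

e^(−λ·16.3) = 0.26 ⇒ λ = −ln(0.26)/16.3 = 0.0826426.
P(X > 24.44) = e^(−0.0826426·24.44) = e^(−2.0198) ≈ 0.1327.

0.1327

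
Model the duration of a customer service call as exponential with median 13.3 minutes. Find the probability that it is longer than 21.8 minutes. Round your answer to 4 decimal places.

0.3211

For an exponential, median = ln(2)/λ, so λ = ln 2 / 13.3 = 0.0521163 per minute.
P(X > 21.8) = e^(−λ·21.8) = e^(−1.1361) ≈ 0.3211.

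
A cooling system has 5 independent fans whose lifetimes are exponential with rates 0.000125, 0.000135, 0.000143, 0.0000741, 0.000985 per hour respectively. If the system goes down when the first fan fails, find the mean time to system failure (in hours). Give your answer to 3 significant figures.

684

The time to first failure is exponential with rate Σλ = 0.000125 + 0.000135 + 0.000143 + 0.0000741 + 0.000985 = 0.0014621.
E[min] = 1/Σλ = 1/0.0014621 = 683.948 hours.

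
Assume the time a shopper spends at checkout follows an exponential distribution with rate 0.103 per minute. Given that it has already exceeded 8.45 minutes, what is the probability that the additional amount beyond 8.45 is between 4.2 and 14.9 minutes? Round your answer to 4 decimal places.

Memoryless: the residual past 8.45 is again Exp(λ).
P(4.2 < residual < 14.9) = e^(−λ·4.2) − e^(−λ·14.9) = 0.64882 − 0.21552 ≈ 0.4333.

0.4333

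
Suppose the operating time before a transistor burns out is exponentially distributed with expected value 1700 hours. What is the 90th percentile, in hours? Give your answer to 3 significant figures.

The rate is λ = 1/1700 = 0.000588235 per hour.
Set 1 − e^(−λt) = 0.9, so t = −ln(0.1)/λ = 2.3026/0.000588235 ≈ 3914.39 hours.

3910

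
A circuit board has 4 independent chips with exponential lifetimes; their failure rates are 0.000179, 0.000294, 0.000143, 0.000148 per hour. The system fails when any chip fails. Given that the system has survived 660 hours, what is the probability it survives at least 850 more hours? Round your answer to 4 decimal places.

0.5224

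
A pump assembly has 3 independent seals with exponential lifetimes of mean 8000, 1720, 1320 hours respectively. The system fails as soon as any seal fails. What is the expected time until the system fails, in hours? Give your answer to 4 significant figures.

683.1

The first failure time is exponential with rate Σλ_i = 1/8000 + 1/1720 + 1/1320 = 0.00146397 per hour.
E[min] = 1/Σλ = 1/0.00146397 = 683.074 hours.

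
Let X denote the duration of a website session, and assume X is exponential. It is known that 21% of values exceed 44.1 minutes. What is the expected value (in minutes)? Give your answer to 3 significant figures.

28.3

e^(−λ·44.1) = 0.21 ⇒ λ = −ln(0.21)/44.1 = 0.0353888.
Mean = 1/λ = 28.2575 minutes.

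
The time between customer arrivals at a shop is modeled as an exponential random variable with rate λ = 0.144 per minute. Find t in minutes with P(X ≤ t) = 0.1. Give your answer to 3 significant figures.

0.732

Set 1 − e^(−λt) = 0.1, so t = −ln(0.9)/λ = 0.10536/0.144 ≈ 0.73167 minutes.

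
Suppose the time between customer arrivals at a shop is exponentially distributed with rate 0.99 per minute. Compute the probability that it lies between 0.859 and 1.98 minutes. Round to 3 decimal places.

0.286

P(0.859 < X < 1.98) = e^(−λ·0.859) − e^(−λ·1.98) = 0.42724 − 0.14083 ≈ 0.286.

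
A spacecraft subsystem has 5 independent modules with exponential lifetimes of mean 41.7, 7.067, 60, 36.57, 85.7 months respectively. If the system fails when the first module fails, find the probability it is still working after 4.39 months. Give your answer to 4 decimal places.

The first failure time is exponential with rate Σλ_i = 1/41.7 + 1/7.067 + 1/60 + 1/36.57 + 1/85.7 = 0.221164 per month.
P(min > 4.39) = e^(−0.221164·4.39) = e^(−0.97091) ≈ 0.3787.

0.3787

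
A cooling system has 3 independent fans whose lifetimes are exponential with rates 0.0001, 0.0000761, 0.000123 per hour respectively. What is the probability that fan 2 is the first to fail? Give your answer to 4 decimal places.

0.2544

The time to first failure is exponential with rate Σλ = 0.0001 + 0.0000761 + 0.000123 = 0.0002991.
P(fan 2 first) = λ_2/Σλ = 0.0000761/0.0002991 ≈ 0.2544.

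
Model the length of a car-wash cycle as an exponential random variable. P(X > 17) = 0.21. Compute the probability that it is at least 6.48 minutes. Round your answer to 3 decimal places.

0.552

e^(−λ·17) = 0.21 ⇒ λ = −ln(0.21)/17 = 0.0918028.
P(X > 6.48) = e^(−0.0918028·6.48) = e^(−0.59488) ≈ 0.552.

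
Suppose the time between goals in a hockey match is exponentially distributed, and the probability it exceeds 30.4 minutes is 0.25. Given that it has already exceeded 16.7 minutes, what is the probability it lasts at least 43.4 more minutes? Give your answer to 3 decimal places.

0.138

From e^(−λ·30.4) = 0.25, λ = −ln(0.25)/30.4 = 0.0456018.
Memoryless: P(X > 16.7+43.4 | X > 16.7) = P(X > 43.4) = e^(−0.0456018·43.4) ≈ 0.138.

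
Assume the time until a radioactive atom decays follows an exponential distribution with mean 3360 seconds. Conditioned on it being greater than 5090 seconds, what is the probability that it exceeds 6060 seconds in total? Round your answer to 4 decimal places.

0.7492

The rate is λ = 1/3360 = 0.000297619 per second.
P(X > s+t | X > s) = e^(−λ(s+t))/e^(−λs) = e^(−λt), independent of s = 5090.
P(X > 970) = e^(−0.28869) ≈ 0.7492.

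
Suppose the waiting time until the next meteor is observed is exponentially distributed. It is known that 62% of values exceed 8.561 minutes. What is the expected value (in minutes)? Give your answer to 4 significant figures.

17.91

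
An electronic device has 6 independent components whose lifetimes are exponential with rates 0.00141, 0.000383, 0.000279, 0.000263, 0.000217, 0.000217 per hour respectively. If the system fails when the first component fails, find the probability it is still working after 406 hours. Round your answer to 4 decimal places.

0.3249

The time to first failure is exponential with rate Σλ = 0.00141 + 0.000383 + 0.000279 + 0.000263 + 0.000217 + 0.000217 = 0.002769.
P(min > 406) = e^(−0.002769·406) = e^(−1.1242) ≈ 0.3249.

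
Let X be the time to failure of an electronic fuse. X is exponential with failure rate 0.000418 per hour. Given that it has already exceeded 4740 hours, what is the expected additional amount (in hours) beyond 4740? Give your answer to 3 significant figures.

2390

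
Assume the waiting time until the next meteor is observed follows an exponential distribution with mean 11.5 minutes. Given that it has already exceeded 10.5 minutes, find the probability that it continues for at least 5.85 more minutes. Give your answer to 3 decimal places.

0.601

The rate is λ = 1/11.5 = 0.0869565 per minute.
P(X > s+t | X > s) = e^(−λ(s+t))/e^(−λs) = e^(−λt), independent of s = 10.5.
P(X > 5.85) = e^(−0.5087) ≈ 0.601.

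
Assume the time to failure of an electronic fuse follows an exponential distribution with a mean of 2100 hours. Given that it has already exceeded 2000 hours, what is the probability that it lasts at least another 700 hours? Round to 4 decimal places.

0.7165

The rate is λ = 1/2100 = 0.00047619 per hour.
P(X > s+t | X > s) = e^(−λ(s+t))/e^(−λs) = e^(−λt), independent of s = 2000.
P(X > 700) = e^(−0.33333) ≈ 0.7165.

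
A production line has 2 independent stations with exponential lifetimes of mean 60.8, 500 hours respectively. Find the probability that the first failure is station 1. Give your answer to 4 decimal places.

Rates: λ_i = 1/mean_i → 0.0164474, 0.002; Σλ = 0.0184474.
P(station 1 first) = λ_1/Σλ = 0.0164474/0.0184474 ≈ 0.8916.

0.8916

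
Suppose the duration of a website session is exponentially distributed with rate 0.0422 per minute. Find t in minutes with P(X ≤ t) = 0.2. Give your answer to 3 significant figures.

Set 1 − e^(−λt) = 0.2, so t = −ln(0.8)/λ = 0.22314/0.0422 ≈ 5.28776 minutes.

5.29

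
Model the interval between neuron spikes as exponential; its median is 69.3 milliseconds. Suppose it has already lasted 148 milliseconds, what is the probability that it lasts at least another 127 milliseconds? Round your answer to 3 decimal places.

For an exponential, median = ln(2)/λ, so λ = ln 2 / 69.3 = 0.0100021 per millisecond.
P(X > s+t | X > s) = e^(−λ(s+t))/e^(−λs) = e^(−λt), independent of s = 148.
P(X > 127) = e^(−1.2703) ≈ 0.281.

0.281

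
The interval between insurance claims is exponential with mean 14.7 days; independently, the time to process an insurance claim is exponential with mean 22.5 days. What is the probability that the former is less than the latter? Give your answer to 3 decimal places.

0.605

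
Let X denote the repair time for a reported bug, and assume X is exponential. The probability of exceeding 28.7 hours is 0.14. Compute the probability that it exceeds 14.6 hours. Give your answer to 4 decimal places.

0.3678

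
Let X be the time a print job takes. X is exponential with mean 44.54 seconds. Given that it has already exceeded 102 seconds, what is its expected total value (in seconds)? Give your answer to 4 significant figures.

The rate is λ = 1/44.54 = 0.0224517 per second.
By memorylessness, E[X | X > 102] = 102 + 1/λ = 102 + 44.54 = 146.54 seconds.

146.5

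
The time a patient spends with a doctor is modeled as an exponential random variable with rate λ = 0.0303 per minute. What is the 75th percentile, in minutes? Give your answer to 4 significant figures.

45.75

Set 1 − e^(−λt) = 0.75, so t = −ln(0.25)/λ = 1.3863/0.0303 ≈ 45.7523 minutes.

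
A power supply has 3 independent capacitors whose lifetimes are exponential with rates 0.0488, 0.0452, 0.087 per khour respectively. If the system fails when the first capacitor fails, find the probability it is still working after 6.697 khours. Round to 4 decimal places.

The time to first failure is exponential with rate Σλ = 0.0488 + 0.0452 + 0.087 = 0.181.
P(min > 6.697) = e^(−0.181·6.697) = e^(−1.2122) ≈ 0.2976.

0.2976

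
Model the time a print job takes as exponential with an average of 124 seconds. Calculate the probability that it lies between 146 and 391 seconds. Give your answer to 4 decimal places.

0.2654

The rate is λ = 1/124 = 0.00806452 per second.
P(146 < X < 391) = e^(−λ·146) − e^(−λ·391) = 0.30807 − 0.04271 ≈ 0.2654.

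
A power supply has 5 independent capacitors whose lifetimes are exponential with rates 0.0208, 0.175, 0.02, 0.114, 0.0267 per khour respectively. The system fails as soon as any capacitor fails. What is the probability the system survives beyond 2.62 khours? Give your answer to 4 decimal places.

The time to first failure is exponential with rate Σλ = 0.0208 + 0.175 + 0.02 + 0.114 + 0.0267 = 0.3565.
P(min > 2.62) = e^(−0.3565·2.62) = e^(−0.93403) ≈ 0.3930.

0.3930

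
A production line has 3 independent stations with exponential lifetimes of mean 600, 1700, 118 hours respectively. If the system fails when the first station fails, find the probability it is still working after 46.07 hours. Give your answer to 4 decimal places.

0.6100

The first failure time is exponential with rate Σλ_i = 1/600 + 1/1700 + 1/118 = 0.0107295 per hour.
P(min > 46.07) = e^(−0.0107295·46.07) = e^(−0.49431) ≈ 0.6100.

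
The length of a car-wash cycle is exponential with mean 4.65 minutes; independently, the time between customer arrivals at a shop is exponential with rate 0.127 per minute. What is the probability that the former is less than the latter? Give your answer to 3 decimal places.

0.629

λ_1 = 1/4.65 = 0.215054, λ_2 = 0.127.
For independent exponentials, P(the former < the latter) = λ_1/(λ_1+λ_2) = 0.215054/0.342054 ≈ 0.629.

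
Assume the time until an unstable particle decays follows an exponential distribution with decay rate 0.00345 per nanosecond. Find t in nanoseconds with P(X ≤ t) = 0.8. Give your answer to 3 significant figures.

467

Set 1 − e^(−λt) = 0.8, so t = −ln(0.2)/λ = 1.6094/0.00345 ≈ 466.504 nanoseconds.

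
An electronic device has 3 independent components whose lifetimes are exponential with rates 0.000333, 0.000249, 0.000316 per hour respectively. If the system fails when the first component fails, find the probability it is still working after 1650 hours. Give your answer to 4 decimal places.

0.2273

The time to first failure is exponential with rate Σλ = 0.000333 + 0.000249 + 0.000316 = 0.000898.
P(min > 1650) = e^(−0.000898·1650) = e^(−1.4817) ≈ 0.2273.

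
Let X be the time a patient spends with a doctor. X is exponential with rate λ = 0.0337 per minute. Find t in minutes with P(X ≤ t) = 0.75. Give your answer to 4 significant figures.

Set 1 − e^(−λt) = 0.75, so t = −ln(0.25)/λ = 1.3863/0.0337 ≈ 41.1363 minutes.

41.14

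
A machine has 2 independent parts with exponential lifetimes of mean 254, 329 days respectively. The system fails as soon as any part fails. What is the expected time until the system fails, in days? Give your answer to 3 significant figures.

The first failure time is exponential with rate Σλ_i = 1/254 + 1/329 = 0.00697652 per day.
E[min] = 1/Σλ = 1/0.00697652 = 143.338 days.

143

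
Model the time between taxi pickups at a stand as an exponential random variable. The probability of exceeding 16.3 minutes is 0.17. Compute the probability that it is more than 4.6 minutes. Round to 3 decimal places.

e^(−λ·16.3) = 0.17 ⇒ λ = −ln(0.17)/16.3 = 0.108709.
P(X > 4.6) = e^(−0.108709·4.6) = e^(−0.50006) ≈ 0.606.

0.606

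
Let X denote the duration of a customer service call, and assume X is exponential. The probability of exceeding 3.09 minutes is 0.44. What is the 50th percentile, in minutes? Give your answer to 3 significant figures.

e^(−λ·3.09) = 0.44 ⇒ λ = −ln(0.44)/3.09 = 0.265689.
50th percentile: 1 − e^(−λt) = 0.5, t = −ln(0.5)/λ = 2.60886 minutes.

2.61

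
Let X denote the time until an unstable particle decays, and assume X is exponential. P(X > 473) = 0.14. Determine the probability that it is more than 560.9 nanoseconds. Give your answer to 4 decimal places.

0.0972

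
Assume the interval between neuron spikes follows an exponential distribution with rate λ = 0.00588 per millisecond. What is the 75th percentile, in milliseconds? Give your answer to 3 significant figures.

236

Set 1 − e^(−λt) = 0.75, so t = −ln(0.25)/λ = 1.3863/0.00588 ≈ 235.764 milliseconds.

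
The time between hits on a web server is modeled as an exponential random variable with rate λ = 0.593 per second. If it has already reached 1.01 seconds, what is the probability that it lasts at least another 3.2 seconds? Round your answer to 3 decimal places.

0.150

The exponential is memoryless, so the remaining time is again Exp(λ): the condition X > 1.01 is irrelevant.
P(X > 3.2) = e^(−1.8976) ≈ 0.150.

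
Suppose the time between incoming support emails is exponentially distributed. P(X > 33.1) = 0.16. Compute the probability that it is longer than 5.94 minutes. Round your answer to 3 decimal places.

0.720

e^(−λ·33.1) = 0.16 ⇒ λ = −ln(0.16)/33.1 = 0.055365.
P(X > 5.94) = e^(−0.055365·5.94) = e^(−0.32887) ≈ 0.720.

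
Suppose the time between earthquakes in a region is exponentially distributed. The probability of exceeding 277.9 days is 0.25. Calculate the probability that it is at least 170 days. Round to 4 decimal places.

e^(−λ·277.9) = 0.25 ⇒ λ = −ln(0.25)/277.9 = 0.00498846.
P(X > 170) = e^(−0.00498846·170) = e^(−0.84804) ≈ 0.4283.

0.4283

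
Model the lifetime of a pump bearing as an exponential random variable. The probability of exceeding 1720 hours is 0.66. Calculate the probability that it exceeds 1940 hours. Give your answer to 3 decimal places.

e^(−λ·1720) = 0.66 ⇒ λ = −ln(0.66)/1720 = 0.000241579.
P(X > 1940) = e^(−0.000241579·1940) = e^(−0.46866) ≈ 0.626.

0.626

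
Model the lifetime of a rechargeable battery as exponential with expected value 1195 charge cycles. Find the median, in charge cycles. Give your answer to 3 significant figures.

828

The rate is λ = 1/1195 = 0.00083682 per charge cycle.
Set 1 − e^(−λt) = 0.5, so t = −ln(0.5)/λ = 0.69315/0.00083682 ≈ 828.311 charge cycles.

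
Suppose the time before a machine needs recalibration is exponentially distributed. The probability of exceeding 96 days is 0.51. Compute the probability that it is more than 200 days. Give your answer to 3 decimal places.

e^(−λ·96) = 0.51 ⇒ λ = −ln(0.51)/96 = 0.00701401.
P(X > 200) = e^(−0.00701401·200) = e^(−1.4028) ≈ 0.246.

0.246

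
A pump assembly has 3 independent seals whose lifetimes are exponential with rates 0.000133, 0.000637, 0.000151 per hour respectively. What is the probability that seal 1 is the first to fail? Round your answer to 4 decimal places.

0.1444

The time to first failure is exponential with rate Σλ = 0.000133 + 0.000637 + 0.000151 = 0.000921.
P(seal 1 first) = λ_1/Σλ = 0.000133/0.000921 ≈ 0.1444.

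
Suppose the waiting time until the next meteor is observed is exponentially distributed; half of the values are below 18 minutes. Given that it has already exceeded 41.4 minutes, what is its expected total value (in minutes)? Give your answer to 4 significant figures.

For an exponential, median = ln(2)/λ, so λ = ln 2 / 18 = 0.0385082 per minute.
By memorylessness, E[X | X > 41.4] = 41.4 + 1/λ = 41.4 + 25.9685 = 67.3685 minutes.

67.37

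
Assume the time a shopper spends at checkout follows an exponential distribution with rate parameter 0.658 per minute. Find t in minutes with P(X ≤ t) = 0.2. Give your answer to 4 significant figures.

0.3391

Set 1 − e^(−λt) = 0.2, so t = −ln(0.8)/λ = 0.22314/0.658 ≈ 0.339124 minutes.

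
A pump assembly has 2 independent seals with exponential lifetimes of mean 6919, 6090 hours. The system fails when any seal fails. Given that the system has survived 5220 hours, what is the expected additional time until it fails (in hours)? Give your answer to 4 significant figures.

3239

First-failure rate Σλ = 1/6919 + 1/6090 = 0.000308733.
By memorylessness the expected residual is 1/Σλ = 3239.04 hours, regardless of the 5220 already elapsed.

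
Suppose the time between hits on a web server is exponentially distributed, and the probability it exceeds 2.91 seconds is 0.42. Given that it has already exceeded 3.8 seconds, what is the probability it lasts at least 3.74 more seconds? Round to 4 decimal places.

From e^(−λ·2.91) = 0.42, λ = −ln(0.42)/2.91 = 0.29811.
Memoryless: P(X > 3.8+3.74 | X > 3.8) = P(X > 3.74) = e^(−0.29811·3.74) ≈ 0.3279.

0.3279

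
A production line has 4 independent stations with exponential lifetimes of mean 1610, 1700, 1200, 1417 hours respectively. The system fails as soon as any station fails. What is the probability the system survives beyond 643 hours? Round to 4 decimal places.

0.1708

The first failure time is exponential with rate Σλ_i = 1/1610 + 1/1700 + 1/1200 + 1/1417 = 0.0027484 per hour.
P(min > 643) = e^(−0.0027484·643) = e^(−1.7672) ≈ 0.1708.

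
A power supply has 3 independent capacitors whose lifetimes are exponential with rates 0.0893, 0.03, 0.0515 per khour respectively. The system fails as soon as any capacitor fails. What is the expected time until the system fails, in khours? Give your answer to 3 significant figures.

5.85

The time to first failure is exponential with rate Σλ = 0.0893 + 0.03 + 0.0515 = 0.1708.
E[min] = 1/Σλ = 1/0.1708 = 5.8548 khours.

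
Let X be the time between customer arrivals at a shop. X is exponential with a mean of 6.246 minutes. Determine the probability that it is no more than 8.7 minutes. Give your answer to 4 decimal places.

The rate is λ = 1/6.246 = 0.160102 per minute.
P(X ≤ 8.7) = 1 − e^(−λ·8.7) = 1 − e^(−1.3929) ≈ 0.7516.

0.7516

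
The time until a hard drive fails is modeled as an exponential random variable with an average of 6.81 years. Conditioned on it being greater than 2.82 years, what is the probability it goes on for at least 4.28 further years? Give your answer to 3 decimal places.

The rate is λ = 1/6.81 = 0.146843 per year.
By the memoryless property, P(X > 2.82+4.28 | X > 2.82) = P(X > 4.28).
P(X > 4.28) = e^(−0.62849) ≈ 0.533.

0.533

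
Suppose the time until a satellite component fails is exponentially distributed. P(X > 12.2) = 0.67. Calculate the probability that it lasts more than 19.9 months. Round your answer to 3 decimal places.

e^(−λ·12.2) = 0.67 ⇒ λ = −ln(0.67)/12.2 = 0.032826.
P(X > 19.9) = e^(−0.032826·19.9) = e^(−0.65324) ≈ 0.520.

0.520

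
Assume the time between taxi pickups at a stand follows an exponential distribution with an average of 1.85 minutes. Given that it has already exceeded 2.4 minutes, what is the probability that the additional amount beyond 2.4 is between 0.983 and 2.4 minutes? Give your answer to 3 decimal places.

The rate is λ = 1/1.85 = 0.540541 per minute.
Memoryless: the residual past 2.4 is again Exp(λ).
P(0.983 < residual < 2.4) = e^(−λ·0.983) − e^(−λ·2.4) = 0.58781 − 0.27327 ≈ 0.315.

0.315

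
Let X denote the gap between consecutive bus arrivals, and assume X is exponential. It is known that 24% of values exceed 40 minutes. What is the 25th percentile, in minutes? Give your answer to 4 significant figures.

8.063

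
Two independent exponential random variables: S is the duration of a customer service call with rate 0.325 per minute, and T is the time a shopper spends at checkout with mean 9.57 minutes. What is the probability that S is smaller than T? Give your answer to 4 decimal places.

0.7567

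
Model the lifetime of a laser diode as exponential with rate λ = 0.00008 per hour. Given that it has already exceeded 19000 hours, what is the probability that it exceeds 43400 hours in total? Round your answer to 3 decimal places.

By the memoryless property, P(X > 19000+24400 | X > 19000) = P(X > 24400).
P(X > 24400) = e^(−1.952) ≈ 0.142.

0.142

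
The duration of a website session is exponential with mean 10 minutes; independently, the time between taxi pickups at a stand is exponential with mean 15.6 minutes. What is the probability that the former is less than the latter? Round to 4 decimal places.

0.6094

λ_1 = 1/10 = 0.1, λ_2 = 1/15.6 = 0.0641026.
For independent exponentials, P(the former < the latter) = λ_1/(λ_1+λ_2) = 0.1/0.164103 ≈ 0.6094.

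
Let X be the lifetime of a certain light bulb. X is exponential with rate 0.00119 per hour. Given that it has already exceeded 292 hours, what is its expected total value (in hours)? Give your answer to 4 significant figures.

By memorylessness, E[X | X > 292] = 292 + 1/λ = 292 + 840.336 = 1132.34 hours.

1132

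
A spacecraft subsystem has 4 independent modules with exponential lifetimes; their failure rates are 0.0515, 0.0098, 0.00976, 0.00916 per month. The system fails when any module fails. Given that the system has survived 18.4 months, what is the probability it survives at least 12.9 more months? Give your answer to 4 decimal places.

Time to first failure ~ Exp(Σλ) with Σλ = 0.08022.
By memorylessness, P(T > 18.4+12.9 | T > 18.4) = P(T > 12.9) = e^(−0.08022·12.9) ≈ 0.3553.

0.3553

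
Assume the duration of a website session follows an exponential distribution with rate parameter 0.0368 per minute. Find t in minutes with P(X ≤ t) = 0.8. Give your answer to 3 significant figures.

43.7

Set 1 − e^(−λt) = 0.8, so t = −ln(0.2)/λ = 1.6094/0.0368 ≈ 43.7347 minutes.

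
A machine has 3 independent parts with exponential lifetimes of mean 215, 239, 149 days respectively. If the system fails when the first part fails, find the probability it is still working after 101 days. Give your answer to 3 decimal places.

The first failure time is exponential with rate Σλ_i = 1/215 + 1/239 + 1/149 = 0.0155467 per day.
P(min > 101) = e^(−0.0155467·101) = e^(−1.5702) ≈ 0.208.

0.208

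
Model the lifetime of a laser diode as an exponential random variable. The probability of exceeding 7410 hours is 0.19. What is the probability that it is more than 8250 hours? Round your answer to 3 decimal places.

0.157

e^(−λ·7410) = 0.19 ⇒ λ = −ln(0.19)/7410 = 0.00022412.
P(X > 8250) = e^(−0.00022412·8250) = e^(−1.849) ≈ 0.157.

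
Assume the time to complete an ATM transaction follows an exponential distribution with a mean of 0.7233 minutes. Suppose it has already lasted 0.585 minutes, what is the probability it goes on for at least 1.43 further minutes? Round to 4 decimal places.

The rate is λ = 1/0.7233 = 1.38255 per minute.
P(X > s+t | X > s) = e^(−λ(s+t))/e^(−λs) = e^(−λt), independent of s = 0.585.
P(X > 1.43) = e^(−1.977) ≈ 0.1385.

0.1385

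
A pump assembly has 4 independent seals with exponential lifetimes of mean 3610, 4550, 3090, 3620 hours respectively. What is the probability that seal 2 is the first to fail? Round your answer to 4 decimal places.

Rates: λ_i = 1/mean_i → 0.000277008, 0.00021978, 0.000323625, 0.000276243; Σλ = 0.00109666.
P(seal 2 first) = λ_2/Σλ = 0.00021978/0.00109666 ≈ 0.2004.

0.2004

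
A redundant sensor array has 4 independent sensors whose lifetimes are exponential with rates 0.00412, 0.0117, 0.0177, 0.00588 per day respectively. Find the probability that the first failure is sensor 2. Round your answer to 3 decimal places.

0.297

The time to first failure is exponential with rate Σλ = 0.00412 + 0.0117 + 0.0177 + 0.00588 = 0.0394.
P(sensor 2 first) = λ_2/Σλ = 0.0117/0.0394 ≈ 0.297.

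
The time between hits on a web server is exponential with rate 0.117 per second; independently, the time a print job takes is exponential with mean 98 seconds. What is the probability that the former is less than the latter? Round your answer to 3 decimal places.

0.920

λ_1 = 0.117, λ_2 = 1/98 = 0.0102041.
For independent exponentials, P(the former < the latter) = λ_1/(λ_1+λ_2) = 0.117/0.127204 ≈ 0.920.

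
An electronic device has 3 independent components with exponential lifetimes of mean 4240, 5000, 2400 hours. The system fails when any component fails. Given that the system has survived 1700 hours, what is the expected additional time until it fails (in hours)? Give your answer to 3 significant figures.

1170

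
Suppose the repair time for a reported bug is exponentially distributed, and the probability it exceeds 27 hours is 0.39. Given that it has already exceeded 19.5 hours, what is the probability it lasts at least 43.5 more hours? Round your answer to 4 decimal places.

0.2194

From e^(−λ·27) = 0.39, λ = −ln(0.39)/27 = 0.0348744.
Memoryless: P(X > 19.5+43.5 | X > 19.5) = P(X > 43.5) = e^(−0.0348744·43.5) ≈ 0.2194.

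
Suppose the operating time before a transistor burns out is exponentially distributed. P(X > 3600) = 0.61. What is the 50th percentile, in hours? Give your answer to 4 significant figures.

e^(−λ·3600) = 0.61 ⇒ λ = −ln(0.61)/3600 = 0.000137305.
50th percentile: 1 − e^(−λt) = 0.5, t = −ln(0.5)/λ = 5048.25 hours.

5048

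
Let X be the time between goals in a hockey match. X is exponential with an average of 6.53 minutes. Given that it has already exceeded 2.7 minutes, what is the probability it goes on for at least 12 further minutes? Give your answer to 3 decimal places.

The rate is λ = 1/6.53 = 0.153139 per minute.
The exponential is memoryless, so the remaining time is again Exp(λ): the condition X > 2.7 is irrelevant.
P(X > 12) = e^(−1.8377) ≈ 0.159.

0.159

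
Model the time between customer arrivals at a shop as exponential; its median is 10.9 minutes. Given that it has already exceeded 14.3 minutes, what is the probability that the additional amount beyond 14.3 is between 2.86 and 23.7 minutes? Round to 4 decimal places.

0.6122

For an exponential, median = ln(2)/λ, so λ = ln 2 / 10.9 = 0.0635915 per minute.
Memoryless: the residual past 14.3 is again Exp(λ).
P(2.86 < residual < 23.7) = e^(−λ·2.86) − e^(−λ·23.7) = 0.83371 − 0.22155 ≈ 0.6122.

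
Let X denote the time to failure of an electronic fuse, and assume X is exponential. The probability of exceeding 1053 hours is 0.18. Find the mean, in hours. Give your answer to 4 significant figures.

e^(−λ·1053) = 0.18 ⇒ λ = −ln(0.18)/1053 = 0.00162849.
Mean = 1/λ = 614.066 hours.

614.1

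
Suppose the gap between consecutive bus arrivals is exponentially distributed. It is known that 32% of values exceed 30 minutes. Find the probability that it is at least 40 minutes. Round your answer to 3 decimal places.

e^(−λ·30) = 0.32 ⇒ λ = −ln(0.32)/30 = 0.0379811.
P(X > 40) = e^(−0.0379811·40) = e^(−1.5192) ≈ 0.219.

0.219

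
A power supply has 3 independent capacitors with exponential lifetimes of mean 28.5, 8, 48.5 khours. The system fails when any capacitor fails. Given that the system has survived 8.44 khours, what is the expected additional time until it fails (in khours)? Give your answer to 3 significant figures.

5.53

First-failure rate Σλ = 1/28.5 + 1/8 + 1/48.5 = 0.180706.
By memorylessness the expected residual is 1/Σλ = 5.53384 khours, regardless of the 8.44 already elapsed.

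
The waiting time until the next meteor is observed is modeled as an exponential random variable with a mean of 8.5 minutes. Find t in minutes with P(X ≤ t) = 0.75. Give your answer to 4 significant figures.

11.78

The rate is λ = 1/8.5 = 0.117647 per minute.
Set 1 − e^(−λt) = 0.75, so t = −ln(0.25)/λ = 1.3863/0.117647 ≈ 11.7835 minutes.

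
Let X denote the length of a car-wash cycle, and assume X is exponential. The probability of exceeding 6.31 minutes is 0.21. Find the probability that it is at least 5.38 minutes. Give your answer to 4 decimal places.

0.2643

e^(−λ·6.31) = 0.21 ⇒ λ = −ln(0.21)/6.31 = 0.247329.
P(X > 5.38) = e^(−0.247329·5.38) = e^(−1.3306) ≈ 0.2643.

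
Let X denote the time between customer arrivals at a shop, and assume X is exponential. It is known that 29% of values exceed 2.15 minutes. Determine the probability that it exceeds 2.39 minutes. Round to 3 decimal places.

0.253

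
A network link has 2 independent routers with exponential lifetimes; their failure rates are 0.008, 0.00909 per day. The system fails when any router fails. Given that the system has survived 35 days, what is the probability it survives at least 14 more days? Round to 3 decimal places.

0.787

Time to first failure ~ Exp(Σλ) with Σλ = 0.01709.
By memorylessness, P(T > 35+14 | T > 35) = P(T > 14) = e^(−0.01709·14) ≈ 0.787.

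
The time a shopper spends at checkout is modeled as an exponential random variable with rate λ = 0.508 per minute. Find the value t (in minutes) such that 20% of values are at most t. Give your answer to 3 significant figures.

Set 1 − e^(−λt) = 0.2, so t = −ln(0.8)/λ = 0.22314/0.508 ≈ 0.439259 minutes.

0.439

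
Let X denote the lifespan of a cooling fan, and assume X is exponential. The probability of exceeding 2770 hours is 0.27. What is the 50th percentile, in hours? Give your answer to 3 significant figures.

e^(−λ·2770) = 0.27 ⇒ λ = −ln(0.27)/2770 = 0.000472684.
50th percentile: 1 − e^(−λt) = 0.5, t = −ln(0.5)/λ = 1466.41 hours.

1470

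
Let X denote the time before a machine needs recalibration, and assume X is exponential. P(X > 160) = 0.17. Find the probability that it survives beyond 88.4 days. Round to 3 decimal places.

0.376

e^(−λ·160) = 0.17 ⇒ λ = −ln(0.17)/160 = 0.0110747.
P(X > 88.4) = e^(−0.0110747·88.4) = e^(−0.97901) ≈ 0.376.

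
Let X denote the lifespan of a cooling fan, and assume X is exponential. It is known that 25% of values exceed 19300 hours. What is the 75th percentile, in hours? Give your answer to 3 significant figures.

e^(−λ·19300) = 0.25 ⇒ λ = −ln(0.25)/19300 = 0.0000718287.
75th percentile: 1 − e^(−λt) = 0.75, t = −ln(0.25)/λ = 19300 hours.

19300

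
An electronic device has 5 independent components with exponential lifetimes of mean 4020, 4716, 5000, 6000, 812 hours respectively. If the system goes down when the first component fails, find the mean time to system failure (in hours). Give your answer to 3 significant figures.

The first failure time is exponential with rate Σλ_i = 1/4020 + 1/4716 + 1/5000 + 1/6000 + 1/812 = 0.00205899 per hour.
E[min] = 1/Σλ = 1/0.00205899 = 485.674 hours.

486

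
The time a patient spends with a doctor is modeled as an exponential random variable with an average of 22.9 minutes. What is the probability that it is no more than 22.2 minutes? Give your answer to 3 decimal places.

0.621

The rate is λ = 1/22.9 = 0.0436681 per minute.
P(X ≤ 22.2) = 1 − e^(−λ·22.2) = 1 − e^(−0.96943) ≈ 0.621.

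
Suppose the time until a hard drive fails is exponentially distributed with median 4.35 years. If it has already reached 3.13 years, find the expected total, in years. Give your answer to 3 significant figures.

For an exponential, median = ln(2)/λ, so λ = ln 2 / 4.35 = 0.159344 per year.
By memorylessness, E[X | X > 3.13] = 3.13 + 1/λ = 3.13 + 6.27572 = 9.40572 years.

9.41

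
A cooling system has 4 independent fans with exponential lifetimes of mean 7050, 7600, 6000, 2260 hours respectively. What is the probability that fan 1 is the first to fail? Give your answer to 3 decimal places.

0.161

Rates: λ_i = 1/mean_i → 0.000141844, 0.000131579, 0.000166667, 0.000442478; Σλ = 0.000882567.
P(fan 1 first) = λ_1/Σλ = 0.000141844/0.000882567 ≈ 0.161.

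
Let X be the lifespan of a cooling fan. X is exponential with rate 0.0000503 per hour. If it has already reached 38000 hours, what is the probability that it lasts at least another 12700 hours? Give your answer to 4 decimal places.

0.5279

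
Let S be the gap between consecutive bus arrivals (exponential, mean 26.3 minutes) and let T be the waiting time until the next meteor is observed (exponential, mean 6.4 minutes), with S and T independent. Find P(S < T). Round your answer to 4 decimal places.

λ_1 = 1/26.3 = 0.0380228, λ_2 = 1/6.4 = 0.15625.
For independent exponentials, P(S < T) = λ_1/(λ_1+λ_2) = 0.0380228/0.194273 ≈ 0.1957.

0.1957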